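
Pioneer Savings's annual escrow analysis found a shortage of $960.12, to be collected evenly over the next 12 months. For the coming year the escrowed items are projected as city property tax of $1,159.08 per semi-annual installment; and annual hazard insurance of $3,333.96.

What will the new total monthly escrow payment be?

$551.02

City property tax — $1,159.08 × 2 = $2,318.16
Hazard insurance — $3,333.96
Yearly total = $2,318.16 + $3,333.96 = $5,652.12
Monthly escrow = $5,652.12 / 12 = $471.01
Shortage per month = $960.12 ÷ 12 = $80.01
New monthly escrow = $471.01 + $80.01 = $551.02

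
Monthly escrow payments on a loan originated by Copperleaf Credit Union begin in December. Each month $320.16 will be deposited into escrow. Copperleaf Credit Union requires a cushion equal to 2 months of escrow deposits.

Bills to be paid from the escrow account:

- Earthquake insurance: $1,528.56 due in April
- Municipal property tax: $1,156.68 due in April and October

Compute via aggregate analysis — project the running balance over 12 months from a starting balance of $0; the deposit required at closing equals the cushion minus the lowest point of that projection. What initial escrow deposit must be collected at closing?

$1,724.76

Cushion = 2 × $320.16 = $640.32
Trial balance (start $0, +$320.16 each month, − disbursements):
  Dec: +$320.16 → $320.16
  Jan: +$320.16 → $640.32
  Feb: +$320.16 → $960.48
  Mar: +$320.16 → $1,280.64
  Apr: +$320.16 − $2,685.24 → -$1,084.44
  May: +$320.16 → -$764.28
  Jun: +$320.16 → -$444.12
  Jul: +$320.16 → -$123.96
  Aug: +$320.16 → $196.20
  Sep: +$320.16 → $516.36
  Oct: +$320.16 − $1,156.68 → -$320.16
  Nov: +$320.16 → $0.00
Lowest trial balance = -$1,084.44 (Apr)
Initial deposit = cushion − low point = $640.32 − (-$1,084.44) = $1,724.76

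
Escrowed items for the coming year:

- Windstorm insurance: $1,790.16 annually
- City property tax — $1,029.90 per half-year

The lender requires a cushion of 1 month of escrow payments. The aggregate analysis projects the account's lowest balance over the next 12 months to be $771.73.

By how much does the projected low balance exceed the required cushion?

Windstorm insurance = $1,790.16 per year
City property tax = $1,029.90 × 2 = $2,059.80 per year
Total annual escrow = $3,849.96
Base monthly escrow = $3,849.96 ÷ 12 = $320.83
Required reserve = 1 × $320.83 = $320.83
Surplus = $771.73 − $320.83 = $450.90

$450.90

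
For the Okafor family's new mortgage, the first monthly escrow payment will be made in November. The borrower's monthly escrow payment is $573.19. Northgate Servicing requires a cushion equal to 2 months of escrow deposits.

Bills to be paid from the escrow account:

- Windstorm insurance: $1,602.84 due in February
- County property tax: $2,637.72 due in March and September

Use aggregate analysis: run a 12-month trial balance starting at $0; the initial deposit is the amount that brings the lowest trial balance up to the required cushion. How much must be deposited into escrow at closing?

Cushion = 2 × $573.19 = $1,146.38
Trial balance (start $0, +$573.19 each month, − disbursements):
  Nov: +$573.19 → $573.19
  Dec: +$573.19 → $1,146.38
  Jan: +$573.19 → $1,719.57
  Feb: +$573.19 − $1,602.84 → $689.92
  Mar: +$573.19 − $2,637.72 → -$1,374.61
  Apr: +$573.19 → -$801.42
  May: +$573.19 → -$228.23
  Jun: +$573.19 → $344.96
  Jul: +$573.19 → $918.15
  Aug: +$573.19 → $1,491.34
  Sep: +$573.19 − $2,637.72 → -$573.19
  Oct: +$573.19 → $0.00
Lowest trial balance = -$1,374.61 (Mar)
Initial deposit = cushion − low point = $1,146.38 − (-$1,374.61) = $2,520.99

$2,520.99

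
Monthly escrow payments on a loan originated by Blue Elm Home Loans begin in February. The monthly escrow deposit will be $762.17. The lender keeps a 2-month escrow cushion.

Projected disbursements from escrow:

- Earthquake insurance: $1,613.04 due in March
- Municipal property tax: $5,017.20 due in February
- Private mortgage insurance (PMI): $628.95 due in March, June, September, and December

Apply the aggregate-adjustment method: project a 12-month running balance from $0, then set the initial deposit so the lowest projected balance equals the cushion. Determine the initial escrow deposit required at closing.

$7,259.19

Cushion = 2 × $762.17 = $1,524.34
Trial balance (start $0, +$762.17 each month, − disbursements):
  Feb: +$762.17 − $5,017.20 → -$4,255.03
  Mar: +$762.17 − $2,241.99 → -$5,734.85
  Apr: +$762.17 → -$4,972.68
  May: +$762.17 → -$4,210.51
  Jun: +$762.17 − $628.95 → -$4,077.29
  Jul: +$762.17 → -$3,315.12
  Aug: +$762.17 → -$2,552.95
  Sep: +$762.17 − $628.95 → -$2,419.73
  Oct: +$762.17 → -$1,657.56
  Nov: +$762.17 → -$895.39
  Dec: +$762.17 − $628.95 → -$762.17
  Jan: +$762.17 → $0.00
Lowest trial balance = -$5,734.85 (Mar)
Initial deposit = cushion − low point = $1,524.34 − (-$5,734.85) = $7,259.19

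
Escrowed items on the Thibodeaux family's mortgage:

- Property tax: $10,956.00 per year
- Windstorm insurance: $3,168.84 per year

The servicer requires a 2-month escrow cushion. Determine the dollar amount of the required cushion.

Property tax — $10,956.00/yr
Windstorm insurance — $3,168.84/yr
Yearly total = $10,956.00 + $3,168.84 = $14,124.84
Per month = $14,124.84 ÷ 12 = $1,177.07
Required cushion = 2 × $1,177.07 = $2,354.14

$2,354.14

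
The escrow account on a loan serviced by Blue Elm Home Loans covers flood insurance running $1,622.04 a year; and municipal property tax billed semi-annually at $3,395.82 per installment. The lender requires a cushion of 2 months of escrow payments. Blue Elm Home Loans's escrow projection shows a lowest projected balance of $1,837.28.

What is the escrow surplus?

$435.00

Flood insurance: $1,622.04
Municipal property tax: $3,395.82 × 2 = $6,791.64
Combined annual = $1,622.04 + $6,791.64 = $8,413.68
Monthly escrow = $8,413.68 ÷ 12 = $701.14
Cushion = 2 × $701.14 = $1,402.28
Excess over cushion: $1,837.28 − $1,402.28 = $435.00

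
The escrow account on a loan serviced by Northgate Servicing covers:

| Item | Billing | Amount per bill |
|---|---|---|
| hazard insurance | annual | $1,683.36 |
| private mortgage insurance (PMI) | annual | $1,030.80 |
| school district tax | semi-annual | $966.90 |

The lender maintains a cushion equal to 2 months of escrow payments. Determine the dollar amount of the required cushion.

Hazard insurance: $1,683.36 annually
Private mortgage insurance (PMI): $1,030.80 annually
School district tax: $966.90 × 2 = $1,933.80 annually
Yearly total = $4,647.96
Per month = $4,647.96 / 12 = $387.33
Cushion = 2 × $387.33 = $774.66

$774.66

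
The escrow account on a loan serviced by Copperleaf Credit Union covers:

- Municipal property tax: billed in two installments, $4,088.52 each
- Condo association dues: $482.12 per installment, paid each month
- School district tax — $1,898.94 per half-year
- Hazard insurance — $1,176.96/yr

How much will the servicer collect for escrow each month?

Municipal property tax = $4,088.52 × 2 = $8,177.04 per year
Condo association dues = $482.12 × 12 = $5,785.44 per year
School district tax = $1,898.94 × 2 = $3,797.88 per year
Hazard insurance = $1,176.96 per year
Total per year = $8,177.04 + $5,785.44 + $3,797.88 + $1,176.96 = $18,937.32
Base monthly escrow = $18,937.32 / 12 = $1,578.11

$1,578.11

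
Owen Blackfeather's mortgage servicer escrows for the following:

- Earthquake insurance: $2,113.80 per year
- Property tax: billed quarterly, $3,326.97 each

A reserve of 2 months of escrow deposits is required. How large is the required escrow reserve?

$2,570.28

Earthquake insurance — $2,113.80 per year
Property tax — $3,326.97 × 4 = $13,307.88 per year
Annual escrow total = $2,113.80 + $13,307.88 = $15,421.68
Base monthly escrow = $15,421.68 / 12 = $1,285.14
Reserve = 2 × $1,285.14 = $2,570.28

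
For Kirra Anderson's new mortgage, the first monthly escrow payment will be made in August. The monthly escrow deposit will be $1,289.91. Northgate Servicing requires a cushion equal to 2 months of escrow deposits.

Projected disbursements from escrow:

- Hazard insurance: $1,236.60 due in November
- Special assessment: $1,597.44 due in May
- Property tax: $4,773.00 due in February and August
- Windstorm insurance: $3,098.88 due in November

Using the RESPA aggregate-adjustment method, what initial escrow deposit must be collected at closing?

$7,431.93

Cushion = 2 × $1,289.91 = $2,579.82
Trial balance (start $0, +$1,289.91 each month, − disbursements):
  Aug: +$1,289.91 − $4,773.00 → -$3,483.09
  Sep: +$1,289.91 → -$2,193.18
  Oct: +$1,289.91 → -$903.27
  Nov: +$1,289.91 − $4,335.48 → -$3,948.84
  Dec: +$1,289.91 → -$2,658.93
  Jan: +$1,289.91 → -$1,369.02
  Feb: +$1,289.91 − $4,773.00 → -$4,852.11
  Mar: +$1,289.91 → -$3,562.20
  Apr: +$1,289.91 → -$2,272.29
  May: +$1,289.91 − $1,597.44 → -$2,579.82
  Jun: +$1,289.91 → -$1,289.91
  Jul: +$1,289.91 → $0.00
Lowest trial balance = -$4,852.11 (Feb)
Initial deposit = cushion − low point = $2,579.82 − (-$4,852.11) = $7,431.93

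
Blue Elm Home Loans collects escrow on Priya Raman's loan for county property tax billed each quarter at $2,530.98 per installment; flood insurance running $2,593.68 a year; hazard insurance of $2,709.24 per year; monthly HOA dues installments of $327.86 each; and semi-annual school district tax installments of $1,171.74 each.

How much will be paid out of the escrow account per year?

County property tax — $2,530.98 × 4 = $10,123.92 per year
Flood insurance — $2,593.68 per year
Hazard insurance — $2,709.24 per year
HOA dues — $327.86 × 12 = $3,934.32 per year
School district tax — $1,171.74 × 2 = $2,343.48 per year
Annual escrow total = $10,123.92 + $2,593.68 + $2,709.24 + $3,934.32 + $2,343.48 = $21,704.64

$21,704.64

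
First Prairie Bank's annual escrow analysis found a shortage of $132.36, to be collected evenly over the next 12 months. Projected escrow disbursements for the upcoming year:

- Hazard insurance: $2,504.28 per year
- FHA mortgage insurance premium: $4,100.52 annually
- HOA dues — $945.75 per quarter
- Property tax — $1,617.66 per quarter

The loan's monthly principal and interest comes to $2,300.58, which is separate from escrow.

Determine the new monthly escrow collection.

$1,415.90

Hazard insurance: $2,504.28 per year
FHA mortgage insurance premium: $4,100.52 per year
HOA dues: $945.75 × 4 = $3,783.00 per year
Property tax: $1,617.66 × 4 = $6,470.64 per year
Annual escrow total = $16,858.44
Base monthly escrow = $16,858.44 / 12 = $1,404.87
Monthly shortage recovery: $132.36 ÷ 12 = $11.03
Adjusted monthly = $1,404.87 + $11.03 = $1,415.90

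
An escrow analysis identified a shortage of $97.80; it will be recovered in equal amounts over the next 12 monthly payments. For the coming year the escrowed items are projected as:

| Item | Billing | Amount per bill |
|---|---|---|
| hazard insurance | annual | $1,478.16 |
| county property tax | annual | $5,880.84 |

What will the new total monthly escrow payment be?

$621.40

Hazard insurance: $1,478.16
County property tax: $5,880.84
Yearly total = $7,359.00
Base monthly escrow = $7,359.00 / 12 = $613.25
Shortage spread = $97.80 / 12 = $8.15/mo
New monthly escrow = $613.25 + $8.15 = $621.40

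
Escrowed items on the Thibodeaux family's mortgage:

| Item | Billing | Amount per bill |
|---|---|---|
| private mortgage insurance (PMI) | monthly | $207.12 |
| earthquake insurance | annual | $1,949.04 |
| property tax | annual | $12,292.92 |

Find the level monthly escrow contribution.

$1,393.95

Private mortgage insurance (PMI) = $207.12 × 12 = $2,485.44
Earthquake insurance = $1,949.04
Property tax = $12,292.92
Total annual escrow = $16,727.40
Base monthly escrow = $16,727.40 / 12 = $1,393.95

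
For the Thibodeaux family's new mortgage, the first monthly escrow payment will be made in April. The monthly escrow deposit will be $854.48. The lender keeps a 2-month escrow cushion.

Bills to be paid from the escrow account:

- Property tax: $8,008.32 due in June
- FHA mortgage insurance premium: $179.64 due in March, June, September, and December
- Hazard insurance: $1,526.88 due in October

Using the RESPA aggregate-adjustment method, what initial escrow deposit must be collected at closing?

Cushion = 2 × $854.48 = $1,708.96
Trial balance (start $0, +$854.48 each month, − disbursements):
  Apr: +$854.48 → $854.48
  May: +$854.48 → $1,708.96
  Jun: +$854.48 − $8,187.96 → -$5,624.52
  Jul: +$854.48 → -$4,770.04
  Aug: +$854.48 → -$3,915.56
  Sep: +$854.48 − $179.64 → -$3,240.72
  Oct: +$854.48 − $1,526.88 → -$3,913.12
  Nov: +$854.48 → -$3,058.64
  Dec: +$854.48 − $179.64 → -$2,383.80
  Jan: +$854.48 → -$1,529.32
  Feb: +$854.48 → -$674.84
  Mar: +$854.48 − $179.64 → $0.00
Lowest trial balance = -$5,624.52 (Jun)
Initial deposit = cushion − low point = $1,708.96 − (-$5,624.52) = $7,333.48

$7,333.48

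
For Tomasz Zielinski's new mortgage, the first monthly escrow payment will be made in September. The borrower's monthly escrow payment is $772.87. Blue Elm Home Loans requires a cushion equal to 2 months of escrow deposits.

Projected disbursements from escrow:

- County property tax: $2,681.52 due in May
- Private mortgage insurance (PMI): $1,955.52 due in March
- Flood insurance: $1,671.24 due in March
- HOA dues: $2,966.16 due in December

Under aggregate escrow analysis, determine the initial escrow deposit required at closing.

Cushion = 2 × $772.87 = $1,545.74
Trial balance (start $0, +$772.87 each month, − disbursements):
  Sep: +$772.87 → $772.87
  Oct: +$772.87 → $1,545.74
  Nov: +$772.87 → $2,318.61
  Dec: +$772.87 − $2,966.16 → $125.32
  Jan: +$772.87 → $898.19
  Feb: +$772.87 → $1,671.06
  Mar: +$772.87 − $3,626.76 → -$1,182.83
  Apr: +$772.87 → -$409.96
  May: +$772.87 − $2,681.52 → -$2,318.61
  Jun: +$772.87 → -$1,545.74
  Jul: +$772.87 → -$772.87
  Aug: +$772.87 → $0.00
Lowest trial balance = -$2,318.61 (May)
Initial deposit = cushion − low point = $1,545.74 − (-$2,318.61) = $3,864.35

$3,864.35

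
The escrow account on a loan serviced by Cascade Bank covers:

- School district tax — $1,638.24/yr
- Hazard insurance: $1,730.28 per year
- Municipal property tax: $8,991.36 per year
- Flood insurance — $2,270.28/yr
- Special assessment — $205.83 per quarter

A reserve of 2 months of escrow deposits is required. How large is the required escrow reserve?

School district tax — $1,638.24/yr
Hazard insurance — $1,730.28/yr
Municipal property tax — $8,991.36/yr
Flood insurance — $2,270.28/yr
Special assessment — $205.83 × 4 = $823.32/yr
Annual escrow total = $1,638.24 + $1,730.28 + $8,991.36 + $2,270.28 + $823.32 = $15,453.48
Base monthly escrow = $15,453.48 ÷ 12 = $1,287.79
Reserve = 2 × $1,287.79 = $2,575.58

$2,575.58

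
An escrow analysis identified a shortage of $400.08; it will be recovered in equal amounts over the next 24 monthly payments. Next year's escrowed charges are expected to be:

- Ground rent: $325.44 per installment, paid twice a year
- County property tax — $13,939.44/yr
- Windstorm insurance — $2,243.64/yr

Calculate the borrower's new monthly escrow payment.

$1,419.50

Ground rent — $325.44 × 2 = $650.88/yr
County property tax — $13,939.44/yr
Windstorm insurance — $2,243.64/yr
Annual escrow total = $16,833.96
Base monthly escrow = $16,833.96 ÷ 12 = $1,402.83
Shortage spread = $400.08 ÷ 24 = $16.67/mo
New monthly escrow = $1,402.83 + $16.67 = $1,419.50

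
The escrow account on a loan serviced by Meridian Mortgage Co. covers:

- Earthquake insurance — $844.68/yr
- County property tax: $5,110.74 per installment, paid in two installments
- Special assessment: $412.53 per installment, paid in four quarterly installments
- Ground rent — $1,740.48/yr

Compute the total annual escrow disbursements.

Earthquake insurance: $844.68 annually
County property tax: $5,110.74 × 2 = $10,221.48 annually
Special assessment: $412.53 × 4 = $1,650.12 annually
Ground rent: $1,740.48 annually
Total annual escrow = $844.68 + $10,221.48 + $1,650.12 + $1,740.48 = $14,456.76

$14,456.76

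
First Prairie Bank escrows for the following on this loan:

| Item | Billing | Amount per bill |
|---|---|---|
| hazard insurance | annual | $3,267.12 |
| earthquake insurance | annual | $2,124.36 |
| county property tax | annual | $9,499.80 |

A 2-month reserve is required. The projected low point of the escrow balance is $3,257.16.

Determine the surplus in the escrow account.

Hazard insurance — $3,267.12
Earthquake insurance — $2,124.36
County property tax — $9,499.80
Total annual escrow = $3,267.12 + $2,124.36 + $9,499.80 = $14,891.28
Monthly escrow = $14,891.28 ÷ 12 = $1,240.94
Required reserve = 2 × $1,240.94 = $2,481.88
Excess over cushion: $3,257.16 − $2,481.88 = $775.28

$775.28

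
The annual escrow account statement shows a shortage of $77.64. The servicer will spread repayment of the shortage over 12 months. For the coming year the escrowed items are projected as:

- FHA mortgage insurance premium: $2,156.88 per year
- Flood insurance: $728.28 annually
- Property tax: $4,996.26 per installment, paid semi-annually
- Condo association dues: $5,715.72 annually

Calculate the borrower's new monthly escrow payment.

FHA mortgage insurance premium = $2,156.88 per year
Flood insurance = $728.28 per year
Property tax = $4,996.26 × 2 = $9,992.52 per year
Condo association dues = $5,715.72 per year
Yearly total = $2,156.88 + $728.28 + $9,992.52 + $5,715.72 = $18,593.40
Per month = $18,593.40 ÷ 12 = $1,549.45
Monthly shortage recovery: $77.64 / 12 = $6.47
Adjusted monthly = $1,549.45 + $6.47 = $1,555.92

$1,555.92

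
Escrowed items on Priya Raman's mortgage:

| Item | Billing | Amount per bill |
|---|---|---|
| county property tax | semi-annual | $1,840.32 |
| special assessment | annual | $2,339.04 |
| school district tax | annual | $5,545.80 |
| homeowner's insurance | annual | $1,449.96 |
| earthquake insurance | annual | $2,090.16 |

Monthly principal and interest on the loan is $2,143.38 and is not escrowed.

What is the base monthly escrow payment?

County property tax: $1,840.32 × 2 = $3,680.64/yr
Special assessment: $2,339.04/yr
School district tax: $5,545.80/yr
Homeowner's insurance: $1,449.96/yr
Earthquake insurance: $2,090.16/yr
Total per year = $15,105.60
Base monthly escrow = $15,105.60 / 12 = $1,258.80

$1,258.80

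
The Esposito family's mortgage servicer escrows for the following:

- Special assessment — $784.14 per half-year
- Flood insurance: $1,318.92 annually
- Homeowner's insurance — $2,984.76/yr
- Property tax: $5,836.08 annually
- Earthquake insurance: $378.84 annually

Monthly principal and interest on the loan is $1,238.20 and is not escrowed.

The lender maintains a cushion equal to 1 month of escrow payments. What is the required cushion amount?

$1,007.24

Special assessment — $784.14 × 2 = $1,568.28 per year
Flood insurance — $1,318.92 per year
Homeowner's insurance — $2,984.76 per year
Property tax — $5,836.08 per year
Earthquake insurance — $378.84 per year
Combined annual = $12,086.88
Monthly = $12,086.88 / 12 = $1,007.24
Required cushion = 1 × $1,007.24 = $1,007.24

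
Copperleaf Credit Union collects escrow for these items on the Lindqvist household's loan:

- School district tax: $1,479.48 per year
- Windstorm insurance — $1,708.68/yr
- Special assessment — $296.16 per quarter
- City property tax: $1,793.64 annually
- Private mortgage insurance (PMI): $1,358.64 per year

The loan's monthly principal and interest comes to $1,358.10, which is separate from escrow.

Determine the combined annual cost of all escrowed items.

$7,525.08

School district tax — $1,479.48
Windstorm insurance — $1,708.68
Special assessment — $296.16 × 4 = $1,184.64
City property tax — $1,793.64
Private mortgage insurance (PMI) — $1,358.64
Yearly total = $7,525.08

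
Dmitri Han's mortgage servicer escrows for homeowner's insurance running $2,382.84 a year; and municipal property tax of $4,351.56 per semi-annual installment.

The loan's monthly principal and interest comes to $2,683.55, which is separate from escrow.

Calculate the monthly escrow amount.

Homeowner's insurance: $2,382.84 per year
Municipal property tax: $4,351.56 × 2 = $8,703.12 per year
Annual escrow total = $2,382.84 + $8,703.12 = $11,085.96
Base monthly escrow = $11,085.96 ÷ 12 = $923.83

$923.83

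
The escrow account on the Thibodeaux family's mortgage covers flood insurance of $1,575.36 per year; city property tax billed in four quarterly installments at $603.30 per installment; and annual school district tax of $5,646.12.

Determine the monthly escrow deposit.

$802.89

Flood insurance — $1,575.36
City property tax — $603.30 × 4 = $2,413.20
School district tax — $5,646.12
Total annual escrow = $1,575.36 + $2,413.20 + $5,646.12 = $9,634.68
Base monthly escrow = $9,634.68 / 12 = $802.89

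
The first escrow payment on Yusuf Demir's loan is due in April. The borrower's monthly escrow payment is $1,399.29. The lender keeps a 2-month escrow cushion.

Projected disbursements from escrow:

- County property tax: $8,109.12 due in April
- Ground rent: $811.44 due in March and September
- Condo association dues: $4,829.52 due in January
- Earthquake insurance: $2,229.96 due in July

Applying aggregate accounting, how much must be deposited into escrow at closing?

$9,508.41

Cushion = 2 × $1,399.29 = $2,798.58
Trial balance (start $0, +$1,399.29 each month, − disbursements):
  Apr: +$1,399.29 − $8,109.12 → -$6,709.83
  May: +$1,399.29 → -$5,310.54
  Jun: +$1,399.29 → -$3,911.25
  Jul: +$1,399.29 − $2,229.96 → -$4,741.92
  Aug: +$1,399.29 → -$3,342.63
  Sep: +$1,399.29 − $811.44 → -$2,754.78
  Oct: +$1,399.29 → -$1,355.49
  Nov: +$1,399.29 → $43.80
  Dec: +$1,399.29 → $1,443.09
  Jan: +$1,399.29 − $4,829.52 → -$1,987.14
  Feb: +$1,399.29 → -$587.85
  Mar: +$1,399.29 − $811.44 → $0.00
Lowest trial balance = -$6,709.83 (Apr)
Initial deposit = cushion − low point = $2,798.58 − (-$6,709.83) = $9,508.41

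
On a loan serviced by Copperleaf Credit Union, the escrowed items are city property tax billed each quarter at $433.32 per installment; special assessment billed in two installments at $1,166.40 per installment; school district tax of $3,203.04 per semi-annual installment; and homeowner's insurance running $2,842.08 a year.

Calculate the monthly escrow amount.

City property tax — $433.32 × 4 = $1,733.28/yr
Special assessment — $1,166.40 × 2 = $2,332.80/yr
School district tax — $3,203.04 × 2 = $6,406.08/yr
Homeowner's insurance — $2,842.08/yr
Combined annual = $1,733.28 + $2,332.80 + $6,406.08 + $2,842.08 = $13,314.24
Base monthly escrow = $13,314.24 / 12 = $1,109.52

$1,109.52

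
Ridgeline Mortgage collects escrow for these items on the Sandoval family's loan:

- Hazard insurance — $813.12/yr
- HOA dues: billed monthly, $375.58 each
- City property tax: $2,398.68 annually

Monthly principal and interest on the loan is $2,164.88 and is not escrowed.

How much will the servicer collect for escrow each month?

Hazard insurance: $813.12 per year
HOA dues: $375.58 × 12 = $4,506.96 per year
City property tax: $2,398.68 per year
Total per year = $813.12 + $4,506.96 + $2,398.68 = $7,718.76
Monthly = $7,718.76 ÷ 12 = $643.23

$643.23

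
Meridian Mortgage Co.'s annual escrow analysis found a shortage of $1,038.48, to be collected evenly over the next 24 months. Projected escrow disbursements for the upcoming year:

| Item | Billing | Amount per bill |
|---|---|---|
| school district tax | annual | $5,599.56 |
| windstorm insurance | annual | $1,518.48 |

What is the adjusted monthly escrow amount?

$636.44

School district tax = $5,599.56 annually
Windstorm insurance = $1,518.48 annually
Yearly total = $7,118.04
Monthly = $7,118.04 / 12 = $593.17
Monthly shortage recovery: $1,038.48 ÷ 24 = $43.27
New monthly escrow = $593.17 + $43.27 = $636.44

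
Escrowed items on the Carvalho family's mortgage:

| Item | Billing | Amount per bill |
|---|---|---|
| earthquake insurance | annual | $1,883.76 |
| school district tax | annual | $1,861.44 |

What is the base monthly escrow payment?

Earthquake insurance: $1,883.76/yr
School district tax: $1,861.44/yr
Total annual escrow = $3,745.20
Per month = $3,745.20 ÷ 12 = $312.10

$312.10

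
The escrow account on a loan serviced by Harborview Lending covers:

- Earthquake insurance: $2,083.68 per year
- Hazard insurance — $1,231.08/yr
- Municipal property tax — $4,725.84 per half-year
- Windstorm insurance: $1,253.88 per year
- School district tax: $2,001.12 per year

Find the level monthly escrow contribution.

Earthquake insurance = $2,083.68 per year
Hazard insurance = $1,231.08 per year
Municipal property tax = $4,725.84 × 2 = $9,451.68 per year
Windstorm insurance = $1,253.88 per year
School district tax = $2,001.12 per year
Annual escrow total = $16,021.44
Monthly = $16,021.44 / 12 = $1,335.12

$1,335.12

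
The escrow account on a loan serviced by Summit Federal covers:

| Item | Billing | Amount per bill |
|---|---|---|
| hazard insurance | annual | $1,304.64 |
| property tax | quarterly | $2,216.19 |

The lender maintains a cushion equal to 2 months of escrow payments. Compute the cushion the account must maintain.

Hazard insurance: $1,304.64 annually
Property tax: $2,216.19 × 4 = $8,864.76 annually
Yearly total = $1,304.64 + $8,864.76 = $10,169.40
Base monthly escrow = $10,169.40 ÷ 12 = $847.45
Reserve = 2 × $847.45 = $1,694.90

$1,694.90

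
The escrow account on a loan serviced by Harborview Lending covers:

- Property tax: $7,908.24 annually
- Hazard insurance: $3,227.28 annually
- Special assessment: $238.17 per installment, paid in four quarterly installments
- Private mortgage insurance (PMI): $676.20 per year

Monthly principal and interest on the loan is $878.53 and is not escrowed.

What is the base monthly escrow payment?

$1,063.70

Property tax — $7,908.24 per year
Hazard insurance — $3,227.28 per year
Special assessment — $238.17 × 4 = $952.68 per year
Private mortgage insurance (PMI) — $676.20 per year
Annual escrow total = $7,908.24 + $3,227.28 + $952.68 + $676.20 = $12,764.40
Base monthly escrow = $12,764.40 ÷ 12 = $1,063.70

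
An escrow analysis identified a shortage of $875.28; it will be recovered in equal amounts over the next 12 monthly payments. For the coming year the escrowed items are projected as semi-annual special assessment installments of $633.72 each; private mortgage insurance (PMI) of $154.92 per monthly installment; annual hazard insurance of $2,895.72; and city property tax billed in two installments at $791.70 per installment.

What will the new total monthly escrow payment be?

$706.74

Special assessment — $633.72 × 2 = $1,267.44 annually
Private mortgage insurance (PMI) — $154.92 × 12 = $1,859.04 annually
Hazard insurance — $2,895.72 annually
City property tax — $791.70 × 2 = $1,583.40 annually
Combined annual = $1,267.44 + $1,859.04 + $2,895.72 + $1,583.40 = $7,605.60
Base monthly escrow = $7,605.60 / 12 = $633.80
Shortage per month = $875.28 ÷ 12 = $72.94
New monthly escrow = $633.80 + $72.94 = $706.74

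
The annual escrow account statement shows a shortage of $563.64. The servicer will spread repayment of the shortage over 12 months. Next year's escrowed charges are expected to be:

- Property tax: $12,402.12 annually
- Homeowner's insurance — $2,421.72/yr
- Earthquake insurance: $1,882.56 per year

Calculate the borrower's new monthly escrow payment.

$1,439.17

Property tax — $12,402.12/yr
Homeowner's insurance — $2,421.72/yr
Earthquake insurance — $1,882.56/yr
Total per year = $16,706.40
Monthly escrow = $16,706.40 / 12 = $1,392.20
Monthly shortage recovery: $563.64 / 12 = $46.97
Adjusted monthly = $1,392.20 + $46.97 = $1,439.17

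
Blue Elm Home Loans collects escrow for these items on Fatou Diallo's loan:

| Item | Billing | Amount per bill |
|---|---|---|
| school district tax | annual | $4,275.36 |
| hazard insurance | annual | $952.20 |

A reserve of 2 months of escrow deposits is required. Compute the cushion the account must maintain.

$871.26

School district tax — $4,275.36
Hazard insurance — $952.20
Total annual escrow = $4,275.36 + $952.20 = $5,227.56
Monthly = $5,227.56 / 12 = $435.63
Cushion = 2 × $435.63 = $871.26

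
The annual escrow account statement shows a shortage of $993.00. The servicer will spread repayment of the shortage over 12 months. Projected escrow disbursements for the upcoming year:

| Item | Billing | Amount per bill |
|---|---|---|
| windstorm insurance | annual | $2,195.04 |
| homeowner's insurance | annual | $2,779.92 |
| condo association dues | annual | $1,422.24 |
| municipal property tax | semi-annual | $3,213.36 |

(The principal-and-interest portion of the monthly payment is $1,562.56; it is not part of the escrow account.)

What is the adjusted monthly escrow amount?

Windstorm insurance: $2,195.04 per year
Homeowner's insurance: $2,779.92 per year
Condo association dues: $1,422.24 per year
Municipal property tax: $3,213.36 × 2 = $6,426.72 per year
Total per year = $12,823.92
Per month = $12,823.92 ÷ 12 = $1,068.66
Shortage spread = $993.00 ÷ 12 = $82.75/mo
Adjusted monthly = $1,068.66 + $82.75 = $1,151.41

$1,151.41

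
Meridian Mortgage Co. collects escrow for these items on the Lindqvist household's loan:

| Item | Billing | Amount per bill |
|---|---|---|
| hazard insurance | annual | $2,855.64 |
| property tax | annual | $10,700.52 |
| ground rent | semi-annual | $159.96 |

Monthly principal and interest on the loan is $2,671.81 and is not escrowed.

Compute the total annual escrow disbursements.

$13,876.08

Hazard insurance — $2,855.64 per year
Property tax — $10,700.52 per year
Ground rent — $159.96 × 2 = $319.92 per year
Annual escrow total = $2,855.64 + $10,700.52 + $319.92 = $13,876.08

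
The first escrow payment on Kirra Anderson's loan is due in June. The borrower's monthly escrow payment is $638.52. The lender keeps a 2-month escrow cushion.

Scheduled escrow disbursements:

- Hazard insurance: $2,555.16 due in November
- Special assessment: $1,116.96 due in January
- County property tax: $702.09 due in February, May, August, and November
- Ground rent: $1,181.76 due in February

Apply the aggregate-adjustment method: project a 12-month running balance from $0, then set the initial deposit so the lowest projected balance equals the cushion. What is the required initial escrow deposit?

Cushion = 2 × $638.52 = $1,277.04
Trial balance (start $0, +$638.52 each month, − disbursements):
  Jun: +$638.52 → $638.52
  Jul: +$638.52 → $1,277.04
  Aug: +$638.52 − $702.09 → $1,213.47
  Sep: +$638.52 → $1,851.99
  Oct: +$638.52 → $2,490.51
  Nov: +$638.52 − $3,257.25 → -$128.22
  Dec: +$638.52 → $510.30
  Jan: +$638.52 − $1,116.96 → $31.86
  Feb: +$638.52 − $1,883.85 → -$1,213.47
  Mar: +$638.52 → -$574.95
  Apr: +$638.52 → $63.57
  May: +$638.52 − $702.09 → $0.00
Lowest trial balance = -$1,213.47 (Feb)
Initial deposit = cushion − low point = $1,277.04 − (-$1,213.47) = $2,490.51

$2,490.51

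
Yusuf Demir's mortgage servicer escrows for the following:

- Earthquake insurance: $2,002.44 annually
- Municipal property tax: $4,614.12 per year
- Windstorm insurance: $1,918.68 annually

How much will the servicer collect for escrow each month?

$711.27

Earthquake insurance = $2,002.44 annually
Municipal property tax = $4,614.12 annually
Windstorm insurance = $1,918.68 annually
Combined annual = $8,535.24
Per month = $8,535.24 / 12 = $711.27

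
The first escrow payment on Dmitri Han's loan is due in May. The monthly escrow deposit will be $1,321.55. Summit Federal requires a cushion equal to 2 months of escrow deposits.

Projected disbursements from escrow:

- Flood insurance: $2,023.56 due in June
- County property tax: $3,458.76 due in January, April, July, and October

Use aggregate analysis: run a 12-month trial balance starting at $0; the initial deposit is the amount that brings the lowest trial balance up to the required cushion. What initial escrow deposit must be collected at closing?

Cushion = 2 × $1,321.55 = $2,643.10
Trial balance (start $0, +$1,321.55 each month, − disbursements):
  May: +$1,321.55 → $1,321.55
  Jun: +$1,321.55 − $2,023.56 → $619.54
  Jul: +$1,321.55 − $3,458.76 → -$1,517.67
  Aug: +$1,321.55 → -$196.12
  Sep: +$1,321.55 → $1,125.43
  Oct: +$1,321.55 − $3,458.76 → -$1,011.78
  Nov: +$1,321.55 → $309.77
  Dec: +$1,321.55 → $1,631.32
  Jan: +$1,321.55 − $3,458.76 → -$505.89
  Feb: +$1,321.55 → $815.66
  Mar: +$1,321.55 → $2,137.21
  Apr: +$1,321.55 − $3,458.76 → $0.00
Lowest trial balance = -$1,517.67 (Jul)
Initial deposit = cushion − low point = $2,643.10 − (-$1,517.67) = $4,160.77

$4,160.77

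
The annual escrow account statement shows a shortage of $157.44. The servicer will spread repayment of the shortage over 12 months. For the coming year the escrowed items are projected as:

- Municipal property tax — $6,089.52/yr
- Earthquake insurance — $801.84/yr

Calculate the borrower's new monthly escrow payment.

Municipal property tax — $6,089.52 annually
Earthquake insurance — $801.84 annually
Total per year = $6,089.52 + $801.84 = $6,891.36
Per month = $6,891.36 / 12 = $574.28
Shortage spread = $157.44 / 12 = $13.12/mo
Adjusted monthly = $574.28 + $13.12 = $587.40

$587.40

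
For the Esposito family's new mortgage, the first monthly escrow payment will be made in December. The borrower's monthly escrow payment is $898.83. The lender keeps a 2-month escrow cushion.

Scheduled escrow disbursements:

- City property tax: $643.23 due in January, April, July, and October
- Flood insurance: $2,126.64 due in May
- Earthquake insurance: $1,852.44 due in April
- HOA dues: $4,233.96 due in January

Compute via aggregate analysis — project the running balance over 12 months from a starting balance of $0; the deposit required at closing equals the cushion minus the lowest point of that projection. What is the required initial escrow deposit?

Cushion = 2 × $898.83 = $1,797.66
Trial balance (start $0, +$898.83 each month, − disbursements):
  Dec: +$898.83 → $898.83
  Jan: +$898.83 − $4,877.19 → -$3,079.53
  Feb: +$898.83 → -$2,180.70
  Mar: +$898.83 → -$1,281.87
  Apr: +$898.83 − $2,495.67 → -$2,878.71
  May: +$898.83 − $2,126.64 → -$4,106.52
  Jun: +$898.83 → -$3,207.69
  Jul: +$898.83 − $643.23 → -$2,952.09
  Aug: +$898.83 → -$2,053.26
  Sep: +$898.83 → -$1,154.43
  Oct: +$898.83 − $643.23 → -$898.83
  Nov: +$898.83 → $0.00
Lowest trial balance = -$4,106.52 (May)
Initial deposit = cushion − low point = $1,797.66 − (-$4,106.52) = $5,904.18

$5,904.18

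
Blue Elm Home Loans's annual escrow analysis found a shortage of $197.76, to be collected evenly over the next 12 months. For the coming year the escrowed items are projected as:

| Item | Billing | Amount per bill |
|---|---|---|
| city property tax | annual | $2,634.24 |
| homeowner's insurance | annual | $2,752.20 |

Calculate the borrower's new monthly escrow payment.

City property tax = $2,634.24
Homeowner's insurance = $2,752.20
Total per year = $2,634.24 + $2,752.20 = $5,386.44
Monthly escrow = $5,386.44 ÷ 12 = $448.87
Shortage spread = $197.76 / 12 = $16.48/mo
New monthly escrow = $448.87 + $16.48 = $465.35

$465.35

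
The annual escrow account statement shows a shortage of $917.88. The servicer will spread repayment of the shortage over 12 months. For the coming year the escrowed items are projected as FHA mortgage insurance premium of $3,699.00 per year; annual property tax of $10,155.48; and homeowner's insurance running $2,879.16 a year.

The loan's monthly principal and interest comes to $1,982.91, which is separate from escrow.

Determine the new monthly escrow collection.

FHA mortgage insurance premium = $3,699.00/yr
Property tax = $10,155.48/yr
Homeowner's insurance = $2,879.16/yr
Combined annual = $16,733.64
Per month = $16,733.64 ÷ 12 = $1,394.47
Shortage spread = $917.88 / 12 = $76.49/mo
New monthly escrow = $1,394.47 + $76.49 = $1,470.96

$1,470.96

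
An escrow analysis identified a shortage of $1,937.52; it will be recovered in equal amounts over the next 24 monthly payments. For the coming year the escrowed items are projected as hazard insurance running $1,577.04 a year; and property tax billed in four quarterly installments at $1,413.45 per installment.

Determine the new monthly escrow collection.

$683.30

Hazard insurance: $1,577.04/yr
Property tax: $1,413.45 × 4 = $5,653.80/yr
Yearly total = $7,230.84
Base monthly escrow = $7,230.84 / 12 = $602.57
Monthly shortage recovery: $1,937.52 ÷ 24 = $80.73
Adjusted monthly = $602.57 + $80.73 = $683.30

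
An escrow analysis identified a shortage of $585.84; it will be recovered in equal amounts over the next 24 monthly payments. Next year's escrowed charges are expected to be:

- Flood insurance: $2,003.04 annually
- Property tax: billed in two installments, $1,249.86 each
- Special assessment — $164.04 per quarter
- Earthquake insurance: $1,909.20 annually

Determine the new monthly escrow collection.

Flood insurance = $2,003.04 per year
Property tax = $1,249.86 × 2 = $2,499.72 per year
Special assessment = $164.04 × 4 = $656.16 per year
Earthquake insurance = $1,909.20 per year
Yearly total = $2,003.04 + $2,499.72 + $656.16 + $1,909.20 = $7,068.12
Per month = $7,068.12 ÷ 12 = $589.01
Shortage spread = $585.84 ÷ 24 = $24.41/mo
New monthly escrow = $589.01 + $24.41 = $613.42

$613.42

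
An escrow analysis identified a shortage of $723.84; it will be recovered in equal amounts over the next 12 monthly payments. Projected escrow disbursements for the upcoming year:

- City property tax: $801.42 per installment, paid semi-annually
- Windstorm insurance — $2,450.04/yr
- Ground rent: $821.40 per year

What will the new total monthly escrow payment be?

$466.51

City property tax: $801.42 × 2 = $1,602.84 annually
Windstorm insurance: $2,450.04 annually
Ground rent: $821.40 annually
Annual escrow total = $4,874.28
Per month = $4,874.28 ÷ 12 = $406.19
Monthly shortage recovery: $723.84 / 12 = $60.32
New monthly escrow = $406.19 + $60.32 = $466.51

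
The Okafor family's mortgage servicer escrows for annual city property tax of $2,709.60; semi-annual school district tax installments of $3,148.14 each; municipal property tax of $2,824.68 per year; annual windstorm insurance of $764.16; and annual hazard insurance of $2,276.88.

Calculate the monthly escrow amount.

$1,239.30

City property tax — $2,709.60 annually
School district tax — $3,148.14 × 2 = $6,296.28 annually
Municipal property tax — $2,824.68 annually
Windstorm insurance — $764.16 annually
Hazard insurance — $2,276.88 annually
Yearly total = $2,709.60 + $6,296.28 + $2,824.68 + $764.16 + $2,276.88 = $14,871.60
Per month = $14,871.60 ÷ 12 = $1,239.30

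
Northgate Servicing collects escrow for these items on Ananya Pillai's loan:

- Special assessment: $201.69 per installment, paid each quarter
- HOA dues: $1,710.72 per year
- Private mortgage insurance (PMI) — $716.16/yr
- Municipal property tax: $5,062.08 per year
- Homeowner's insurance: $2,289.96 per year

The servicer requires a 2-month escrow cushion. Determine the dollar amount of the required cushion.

$1,764.28

Special assessment — $201.69 × 4 = $806.76 annually
HOA dues — $1,710.72 annually
Private mortgage insurance (PMI) — $716.16 annually
Municipal property tax — $5,062.08 annually
Homeowner's insurance — $2,289.96 annually
Combined annual = $10,585.68
Per month = $10,585.68 ÷ 12 = $882.14
Required cushion = 2 × $882.14 = $1,764.28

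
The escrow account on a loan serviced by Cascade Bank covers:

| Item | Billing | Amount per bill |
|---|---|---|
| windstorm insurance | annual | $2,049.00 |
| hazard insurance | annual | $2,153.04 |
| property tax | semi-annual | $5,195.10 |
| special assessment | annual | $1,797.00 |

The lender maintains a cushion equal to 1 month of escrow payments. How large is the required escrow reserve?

Windstorm insurance = $2,049.00 per year
Hazard insurance = $2,153.04 per year
Property tax = $5,195.10 × 2 = $10,390.20 per year
Special assessment = $1,797.00 per year
Yearly total = $2,049.00 + $2,153.04 + $10,390.20 + $1,797.00 = $16,389.24
Per month = $16,389.24 / 12 = $1,365.77
Required cushion = 1 × $1,365.77 = $1,365.77

$1,365.77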